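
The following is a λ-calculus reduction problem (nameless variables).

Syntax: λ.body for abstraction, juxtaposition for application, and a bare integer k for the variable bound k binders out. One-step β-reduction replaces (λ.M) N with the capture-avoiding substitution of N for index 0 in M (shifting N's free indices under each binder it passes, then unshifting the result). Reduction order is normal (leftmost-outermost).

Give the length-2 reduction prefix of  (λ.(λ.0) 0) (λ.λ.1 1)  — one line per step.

  start: (λ.(λ.0) 0) (λ.λ.1 1)
  →1  (λ.0) (λ.λ.1 1)
  →2  λ.λ.1 1

Answer: after 2 steps: λ.λ.1 1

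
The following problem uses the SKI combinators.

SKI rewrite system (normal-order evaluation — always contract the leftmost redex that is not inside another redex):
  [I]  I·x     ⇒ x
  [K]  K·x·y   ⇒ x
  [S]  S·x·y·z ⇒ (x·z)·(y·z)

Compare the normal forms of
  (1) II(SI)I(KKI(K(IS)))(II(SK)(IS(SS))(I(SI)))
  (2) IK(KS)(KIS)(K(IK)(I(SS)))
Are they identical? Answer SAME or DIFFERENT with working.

Answer: SAME — A ⇓ S, B ⇓ S

Working:
Term A:
  start: II(SI)I(KKI(K(IS)))(II(SK)(IS(SS))(I(SI)))
  [1] I(SI)I(KKI(K(IS)))(II(SK)(IS(SS))(I(SI)))
  [2] SII(KKI(K(IS)))(II(SK)(IS(SS))(I(SI)))
  [3] I(KKI(K(IS)))(I(KKI(K(IS))))(II(SK)(IS(SS))(I(SI)))
  [4] KKI(K(IS))(I(KKI(K(IS))))(II(SK)(IS(SS))(I(SI)))
  [5] K(K(IS))(I(KKI(K(IS))))(II(SK)(IS(SS))(I(SI)))
  [6] K(IS)(II(SK)(IS(SS))(I(SI)))
  [7] IS
  [8] S

Term B:
  start: IK(KS)(KIS)(K(IK)(I(SS)))
  [1] K(KS)(KIS)(K(IK)(I(SS)))
  [2] KS(K(IK)(I(SS)))
  [3] S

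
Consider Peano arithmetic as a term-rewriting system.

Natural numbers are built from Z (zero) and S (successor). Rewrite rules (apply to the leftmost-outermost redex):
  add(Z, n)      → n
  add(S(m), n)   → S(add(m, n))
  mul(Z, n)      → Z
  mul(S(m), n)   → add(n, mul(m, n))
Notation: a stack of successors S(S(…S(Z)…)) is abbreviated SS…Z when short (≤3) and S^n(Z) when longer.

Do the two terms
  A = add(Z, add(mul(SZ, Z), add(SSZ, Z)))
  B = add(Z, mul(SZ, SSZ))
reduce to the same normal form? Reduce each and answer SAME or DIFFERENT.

Term A:
  start: add(Z, add(mul(SZ, Z), add(SSZ, Z)))
  [1] add(mul(SZ, Z), add(SSZ, Z))
  [2] add(add(Z, mul(Z, Z)), add(SSZ, Z))
  [3] add(mul(Z, Z), add(SSZ, Z))
  [4] add(Z, add(SSZ, Z))
  [5] add(SSZ, Z)
  [6] S(add(SZ, Z))
  [7] S(S(add(Z, Z)))
  [8] SSZ

Term B:
  start: add(Z, mul(SZ, SSZ))
  [1] mul(SZ, SSZ)
  [2] add(SSZ, mul(Z, SSZ))
  [3] S(add(SZ, mul(Z, SSZ)))
  [4] S(S(add(Z, mul(Z, SSZ))))
  [5] S(S(mul(Z, SSZ)))
  [6] SSZ

Answer: SAME — A ⇓ SSZ, B ⇓ SSZ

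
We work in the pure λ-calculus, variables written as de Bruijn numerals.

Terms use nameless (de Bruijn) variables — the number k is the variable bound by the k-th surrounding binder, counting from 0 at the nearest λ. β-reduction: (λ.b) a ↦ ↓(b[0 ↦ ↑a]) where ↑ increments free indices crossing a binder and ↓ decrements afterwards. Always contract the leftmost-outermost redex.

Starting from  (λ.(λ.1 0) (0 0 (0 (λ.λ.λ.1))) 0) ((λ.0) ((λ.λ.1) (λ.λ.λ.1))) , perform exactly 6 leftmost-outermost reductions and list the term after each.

  start: (λ.(λ.1 0) (0 0 (0 (λ.λ.λ.1))) 0) ((λ.0) ((λ.λ.1) (λ.λ.λ.1)))
  step 1: (λ.(λ.0) ((λ.λ.1) (λ.λ.λ.1)) 0) ((λ.0) ((λ.λ.1) (λ.λ.λ.1)) ((λ.0) ((λ.λ.1) (λ.λ.λ.1))) ((λ.0) ((λ.λ.1) (λ.λ.λ.1)) (λ.λ.λ.1))) ((λ.0) ((λ.λ.1) (λ.λ.λ.1)))
  step 2: (λ.0) ((λ.λ.1) (λ.λ.λ.1)) ((λ.0) ((λ.λ.1) (λ.λ.λ.1)) ((λ.0) ((λ.λ.1) (λ.λ.λ.1))) ((λ.0) ((λ.λ.1) (λ.λ.λ.1)) (λ.λ.λ.1))) ((λ.0) ((λ.λ.1) (λ.λ.λ.1)))
  step 3: (λ.λ.1) (λ.λ.λ.1) ((λ.0) ((λ.λ.1) (λ.λ.λ.1)) ((λ.0) ((λ.λ.1) (λ.λ.λ.1))) ((λ.0) ((λ.λ.1) (λ.λ.λ.1)) (λ.λ.λ.1))) ((λ.0) ((λ.λ.1) (λ.λ.λ.1)))
  step 4: (λ.λ.λ.λ.1) ((λ.0) ((λ.λ.1) (λ.λ.λ.1)) ((λ.0) ((λ.λ.1) (λ.λ.λ.1))) ((λ.0) ((λ.λ.1) (λ.λ.λ.1)) (λ.λ.λ.1))) ((λ.0) ((λ.λ.1) (λ.λ.λ.1)))
  step 5: (λ.λ.λ.1) ((λ.0) ((λ.λ.1) (λ.λ.λ.1)))
  step 6: λ.λ.1

Answer: after 6 steps: λ.λ.1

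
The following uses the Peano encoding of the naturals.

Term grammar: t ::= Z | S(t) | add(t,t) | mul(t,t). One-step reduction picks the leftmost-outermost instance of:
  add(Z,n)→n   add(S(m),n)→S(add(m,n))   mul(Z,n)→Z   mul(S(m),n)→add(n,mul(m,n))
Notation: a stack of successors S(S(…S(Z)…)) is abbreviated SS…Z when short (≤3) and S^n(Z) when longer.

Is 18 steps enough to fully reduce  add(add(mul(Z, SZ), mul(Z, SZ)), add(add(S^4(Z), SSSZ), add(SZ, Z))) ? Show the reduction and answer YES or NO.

Answer: NO — after 18 steps the term is S(S(S(S(S(S(S(S(add(Z, Z))))))))), not yet normal

Derivation:
  start: add(add(mul(Z, SZ), mul(Z, SZ)), add(add(S^4(Z), SSSZ), add(SZ, Z)))
  step 1: add(add(Z, mul(Z, SZ)), add(add(S^4(Z), SSSZ), add(SZ, Z)))
  step 2: add(mul(Z, SZ), add(add(S^4(Z), SSSZ), add(SZ, Z)))
  step 3: add(Z, add(add(S^4(Z), SSSZ), add(SZ, Z)))
  step 4: add(add(S^4(Z), SSSZ), add(SZ, Z))
  step 5: add(S(add(SSSZ, SSSZ)), add(SZ, Z))
  step 6: S(add(add(SSSZ, SSSZ), add(SZ, Z)))
  step 7: S(add(S(add(SSZ, SSSZ)), add(SZ, Z)))
  step 8: S(S(add(add(SSZ, SSSZ), add(SZ, Z))))
  step 9: S(S(add(S(add(SZ, SSSZ)), add(SZ, Z))))
  step 10: S(S(S(add(add(SZ, SSSZ), add(SZ, Z)))))
  step 11: S(S(S(add(S(add(Z, SSSZ)), add(SZ, Z)))))
  step 12: S(S(S(S(add(add(Z, SSSZ), add(SZ, Z))))))
  step 13: S(S(S(S(add(SSSZ, add(SZ, Z))))))
  step 14: S(S(S(S(S(add(SSZ, add(SZ, Z)))))))
  step 15: S(S(S(S(S(S(add(SZ, add(SZ, Z))))))))
  step 16: S(S(S(S(S(S(S(add(Z, add(SZ, Z)))))))))
  step 17: S(S(S(S(S(S(S(add(SZ, Z))))))))
  step 18: S(S(S(S(S(S(S(S(add(Z, Z)))))))))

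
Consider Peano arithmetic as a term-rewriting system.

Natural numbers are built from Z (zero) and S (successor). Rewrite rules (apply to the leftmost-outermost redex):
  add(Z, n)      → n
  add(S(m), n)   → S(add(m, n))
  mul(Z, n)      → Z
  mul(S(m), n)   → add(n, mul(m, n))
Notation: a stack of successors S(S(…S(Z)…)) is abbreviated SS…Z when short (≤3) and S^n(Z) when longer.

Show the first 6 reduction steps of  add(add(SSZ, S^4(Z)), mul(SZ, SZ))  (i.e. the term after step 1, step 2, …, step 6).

Answer: after 6 steps: S(S(S(add(SSSZ, mul(SZ, SZ)))))

Reduction:
  start: add(add(SSZ, S^4(Z)), mul(SZ, SZ))
  [1] add(S(add(SZ, S^4(Z))), mul(SZ, SZ))
  [2] S(add(add(SZ, S^4(Z)), mul(SZ, SZ)))
  [3] S(add(S(add(Z, S^4(Z))), mul(SZ, SZ)))
  [4] S(S(add(add(Z, S^4(Z)), mul(SZ, SZ))))
  [5] S(S(add(S^4(Z), mul(SZ, SZ))))
  [6] S(S(S(add(SSSZ, mul(SZ, SZ)))))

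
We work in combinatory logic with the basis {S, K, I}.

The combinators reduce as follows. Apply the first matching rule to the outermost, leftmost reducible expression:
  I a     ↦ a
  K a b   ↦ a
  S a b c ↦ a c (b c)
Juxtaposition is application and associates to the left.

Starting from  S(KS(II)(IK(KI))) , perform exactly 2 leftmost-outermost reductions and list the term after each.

  start: S(KS(II)(IK(KI)))
  [1] S(S(IK(KI)))
  [2] S(S(K(KI)))

Answer: after 2 steps: S(S(K(KI)))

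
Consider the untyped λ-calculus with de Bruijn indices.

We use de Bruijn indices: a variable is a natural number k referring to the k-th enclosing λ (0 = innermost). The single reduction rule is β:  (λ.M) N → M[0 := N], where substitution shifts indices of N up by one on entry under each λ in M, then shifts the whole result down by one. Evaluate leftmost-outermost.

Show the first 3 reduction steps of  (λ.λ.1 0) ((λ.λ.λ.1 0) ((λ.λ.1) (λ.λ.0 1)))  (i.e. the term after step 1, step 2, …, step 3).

Answer: after 3 steps: λ.λ.1 0

Working:
  start: (λ.λ.1 0) ((λ.λ.λ.1 0) ((λ.λ.1) (λ.λ.0 1)))
  [1] λ.(λ.λ.λ.1 0) ((λ.λ.1) (λ.λ.0 1)) 0
  [2] λ.(λ.λ.1 0) 0
  [3] λ.λ.1 0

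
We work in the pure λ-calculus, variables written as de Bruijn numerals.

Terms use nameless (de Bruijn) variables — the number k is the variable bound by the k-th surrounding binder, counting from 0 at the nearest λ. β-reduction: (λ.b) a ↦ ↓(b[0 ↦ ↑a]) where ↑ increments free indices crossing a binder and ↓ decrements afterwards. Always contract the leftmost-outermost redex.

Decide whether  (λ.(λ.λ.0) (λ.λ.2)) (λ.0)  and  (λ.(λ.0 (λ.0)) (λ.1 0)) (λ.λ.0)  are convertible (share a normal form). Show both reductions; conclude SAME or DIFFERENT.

Term A:
  start: (λ.(λ.λ.0) (λ.λ.2)) (λ.0)
  →1  (λ.λ.0) (λ.λ.λ.0)
  →2  λ.0

Term B:
  start: (λ.(λ.0 (λ.0)) (λ.1 0)) (λ.λ.0)
  →1  (λ.0 (λ.0)) (λ.(λ.λ.0) 0)
  →2  (λ.(λ.λ.0) 0) (λ.0)
  →3  (λ.λ.0) (λ.0)
  →4  λ.0

Answer: SAME — A ⇓ λ.0, B ⇓ λ.0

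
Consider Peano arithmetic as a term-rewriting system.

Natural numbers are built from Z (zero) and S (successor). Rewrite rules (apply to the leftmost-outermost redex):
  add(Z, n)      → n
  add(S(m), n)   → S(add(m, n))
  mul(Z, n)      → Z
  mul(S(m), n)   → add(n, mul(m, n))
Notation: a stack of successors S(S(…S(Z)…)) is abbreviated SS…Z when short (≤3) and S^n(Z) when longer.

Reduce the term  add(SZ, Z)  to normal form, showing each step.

  start: add(SZ, Z)
  [1] S(add(Z, Z))
  [2] SZ

Answer: normal form = SZ  (in 2 steps)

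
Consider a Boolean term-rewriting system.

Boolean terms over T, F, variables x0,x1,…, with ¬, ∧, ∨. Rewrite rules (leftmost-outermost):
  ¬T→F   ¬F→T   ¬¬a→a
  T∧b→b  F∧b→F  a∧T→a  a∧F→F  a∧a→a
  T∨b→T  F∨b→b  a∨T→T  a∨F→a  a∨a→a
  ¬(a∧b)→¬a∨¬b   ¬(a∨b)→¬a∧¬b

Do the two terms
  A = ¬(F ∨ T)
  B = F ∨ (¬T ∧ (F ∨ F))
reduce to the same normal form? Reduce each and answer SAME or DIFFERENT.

Answer: SAME — A ⇓ F, B ⇓ F

Working:
Term A:
  start: ¬(F ∨ T)
  step 1: ¬F ∧ ¬T
  step 2: T ∧ ¬T
  step 3: ¬T
  step 4: F

Term B:
  start: F ∨ (¬T ∧ (F ∨ F))
  step 1: ¬T ∧ (F ∨ F)
  step 2: F ∧ (F ∨ F)
  step 3: F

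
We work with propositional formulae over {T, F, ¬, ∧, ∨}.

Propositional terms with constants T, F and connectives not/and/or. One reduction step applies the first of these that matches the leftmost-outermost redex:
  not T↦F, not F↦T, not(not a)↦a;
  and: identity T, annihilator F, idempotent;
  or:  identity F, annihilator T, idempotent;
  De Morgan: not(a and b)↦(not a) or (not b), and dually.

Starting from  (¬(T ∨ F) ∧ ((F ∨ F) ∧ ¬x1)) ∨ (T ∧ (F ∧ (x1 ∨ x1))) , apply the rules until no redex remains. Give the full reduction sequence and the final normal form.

Answer: normal form = F  (in 7 steps)

Derivation:
  start: (¬(T ∨ F) ∧ ((F ∨ F) ∧ ¬x1)) ∨ (T ∧ (F ∧ (x1 ∨ x1)))
  step 1: ((¬T ∧ ¬F) ∧ ((F ∨ F) ∧ ¬x1)) ∨ (T ∧ (F ∧ (x1 ∨ x1)))
  step 2: ((F ∧ ¬F) ∧ ((F ∨ F) ∧ ¬x1)) ∨ (T ∧ (F ∧ (x1 ∨ x1)))
  step 3: (F ∧ ((F ∨ F) ∧ ¬x1)) ∨ (T ∧ (F ∧ (x1 ∨ x1)))
  step 4: F ∨ (T ∧ (F ∧ (x1 ∨ x1)))
  step 5: T ∧ (F ∧ (x1 ∨ x1))
  step 6: F ∧ (x1 ∨ x1)
  step 7: F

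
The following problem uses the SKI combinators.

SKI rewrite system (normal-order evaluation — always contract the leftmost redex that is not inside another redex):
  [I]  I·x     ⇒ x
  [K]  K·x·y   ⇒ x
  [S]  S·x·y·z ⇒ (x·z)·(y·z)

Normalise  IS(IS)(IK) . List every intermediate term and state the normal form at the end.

  start: IS(IS)(IK)
  →1  S(IS)(IK)
  →2  SS(IK)
  →3  SSK

Answer: normal form = SSK  (in 3 steps)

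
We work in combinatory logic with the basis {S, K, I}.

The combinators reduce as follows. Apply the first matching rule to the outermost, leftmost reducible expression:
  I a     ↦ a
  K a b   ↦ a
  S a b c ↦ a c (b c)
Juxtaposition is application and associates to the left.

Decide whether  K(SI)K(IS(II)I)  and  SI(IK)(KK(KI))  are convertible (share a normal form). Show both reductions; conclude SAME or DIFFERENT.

Answer: DIFFERENT — A ⇓ SI(SII), B ⇓ K(KK)

Working:
Term A:
  start: K(SI)K(IS(II)I)
  →1  SI(IS(II)I)
  →2  SI(S(II)I)
  →3  SI(SII)

Term B:
  start: SI(IK)(KK(KI))
  →1  I(KK(KI))(IK(KK(KI)))
  →2  KK(KI)(IK(KK(KI)))
  →3  K(IK(KK(KI)))
  →4  K(K(KK(KI)))
  →5  K(KK)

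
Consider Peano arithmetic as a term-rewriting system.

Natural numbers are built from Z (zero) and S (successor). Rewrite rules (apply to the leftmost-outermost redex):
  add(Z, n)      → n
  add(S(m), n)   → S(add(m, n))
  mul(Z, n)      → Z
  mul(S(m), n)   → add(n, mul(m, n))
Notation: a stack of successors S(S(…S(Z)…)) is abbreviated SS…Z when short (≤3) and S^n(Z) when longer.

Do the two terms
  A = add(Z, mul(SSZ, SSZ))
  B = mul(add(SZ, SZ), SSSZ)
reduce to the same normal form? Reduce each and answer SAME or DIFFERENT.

Term A:
  start: add(Z, mul(SSZ, SSZ))
  [1] mul(SSZ, SSZ)
  [2] add(SSZ, mul(SZ, SSZ))
  [3] S(add(SZ, mul(SZ, SSZ)))
  [4] S(S(add(Z, mul(SZ, SSZ))))
  [5] S(S(mul(SZ, SSZ)))
  [6] S(S(add(SSZ, mul(Z, SSZ))))
  [7] S(S(S(add(SZ, mul(Z, SSZ)))))
  [8] S(S(S(S(add(Z, mul(Z, SSZ))))))
  [9] S(S(S(S(mul(Z, SSZ)))))
  [10] S^4(Z)

Term B:
  start: mul(add(SZ, SZ), SSSZ)
  [1] mul(S(add(Z, SZ)), SSSZ)
  [2] add(SSSZ, mul(add(Z, SZ), SSSZ))
  [3] S(add(SSZ, mul(add(Z, SZ), SSSZ)))
  [4] S(S(add(SZ, mul(add(Z, SZ), SSSZ))))
  [5] S(S(S(add(Z, mul(add(Z, SZ), SSSZ)))))
  [6] S(S(S(mul(add(Z, SZ), SSSZ))))
  [7] S(S(S(mul(SZ, SSSZ))))
  [8] S(S(S(add(SSSZ, mul(Z, SSSZ)))))
  [9] S(S(S(S(add(SSZ, mul(Z, SSSZ))))))
  [10] S(S(S(S(S(add(SZ, mul(Z, SSSZ)))))))
  [11] S(S(S(S(S(S(add(Z, mul(Z, SSSZ))))))))
  [12] S(S(S(S(S(S(mul(Z, SSSZ)))))))
  [13] S^6(Z)

Answer: DIFFERENT — A ⇓ S^4(Z), B ⇓ S^6(Z)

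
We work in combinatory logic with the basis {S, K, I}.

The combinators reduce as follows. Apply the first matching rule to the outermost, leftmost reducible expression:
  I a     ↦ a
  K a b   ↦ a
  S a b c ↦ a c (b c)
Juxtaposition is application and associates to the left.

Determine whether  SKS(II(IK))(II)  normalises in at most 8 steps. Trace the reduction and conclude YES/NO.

Answer: YES — reaches normal form KI in 6 ≤ 8 steps

Derivation:
  start: SKS(II(IK))(II)
  step 1: K(II(IK))(S(II(IK)))(II)
  step 2: II(IK)(II)
  step 3: I(IK)(II)
  step 4: IK(II)
  step 5: K(II)
  step 6: KI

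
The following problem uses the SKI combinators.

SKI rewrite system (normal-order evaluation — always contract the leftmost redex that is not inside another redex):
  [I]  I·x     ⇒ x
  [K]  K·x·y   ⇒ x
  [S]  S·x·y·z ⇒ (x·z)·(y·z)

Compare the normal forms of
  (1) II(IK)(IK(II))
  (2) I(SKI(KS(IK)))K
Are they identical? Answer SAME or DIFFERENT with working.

Answer: DIFFERENT — A ⇓ K(KI), B ⇓ SK

Derivation:
Term A:
  start: II(IK)(IK(II))
  [1] I(IK)(IK(II))
  [2] IK(IK(II))
  [3] K(IK(II))
  [4] K(K(II))
  [5] K(KI)

Term B:
  start: I(SKI(KS(IK)))K
  [1] SKI(KS(IK))K
  [2] K(KS(IK))(I(KS(IK)))K
  [3] KS(IK)K
  [4] SK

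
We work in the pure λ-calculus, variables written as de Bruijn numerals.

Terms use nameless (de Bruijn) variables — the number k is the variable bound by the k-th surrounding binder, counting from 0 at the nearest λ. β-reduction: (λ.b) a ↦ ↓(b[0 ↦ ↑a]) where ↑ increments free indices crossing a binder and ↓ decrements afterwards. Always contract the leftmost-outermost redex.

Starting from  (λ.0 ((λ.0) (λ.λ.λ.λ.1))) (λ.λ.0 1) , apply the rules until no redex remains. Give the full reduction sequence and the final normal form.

Answer: normal form = λ.0 (λ.λ.λ.λ.1)  (in 3 steps)

Working:
  start: (λ.0 ((λ.0) (λ.λ.λ.λ.1))) (λ.λ.0 1)
  →1  (λ.λ.0 1) ((λ.0) (λ.λ.λ.λ.1))
  →2  λ.0 ((λ.0) (λ.λ.λ.λ.1))
  →3  λ.0 (λ.λ.λ.λ.1)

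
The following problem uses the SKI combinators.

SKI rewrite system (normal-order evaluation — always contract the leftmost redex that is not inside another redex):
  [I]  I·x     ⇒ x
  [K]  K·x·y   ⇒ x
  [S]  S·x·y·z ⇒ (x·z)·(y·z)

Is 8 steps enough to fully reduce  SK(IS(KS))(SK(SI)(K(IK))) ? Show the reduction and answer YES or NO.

Answer: YES — reaches normal form KK in 5 ≤ 8 steps

Reduction:
  start: SK(IS(KS))(SK(SI)(K(IK)))
  →1  K(SK(SI)(K(IK)))(IS(KS)(SK(SI)(K(IK))))
  →2  SK(SI)(K(IK))
  →3  K(K(IK))(SI(K(IK)))
  →4  K(IK)
  →5  KK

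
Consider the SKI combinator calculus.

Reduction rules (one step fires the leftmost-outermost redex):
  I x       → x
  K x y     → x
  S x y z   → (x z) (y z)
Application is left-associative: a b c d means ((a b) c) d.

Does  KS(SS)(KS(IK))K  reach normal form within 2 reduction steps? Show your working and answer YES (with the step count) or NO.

  start: KS(SS)(KS(IK))K
  →1  S(KS(IK))K
  →2  SSK

Answer: YES — reaches normal form SSK in 2 ≤ 2 steps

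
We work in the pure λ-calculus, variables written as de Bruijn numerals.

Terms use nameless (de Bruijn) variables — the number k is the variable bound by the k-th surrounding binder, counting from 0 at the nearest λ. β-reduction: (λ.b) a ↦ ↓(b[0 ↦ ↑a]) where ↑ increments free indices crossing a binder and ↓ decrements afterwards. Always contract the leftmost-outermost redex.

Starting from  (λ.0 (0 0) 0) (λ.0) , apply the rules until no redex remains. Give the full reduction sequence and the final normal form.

  start: (λ.0 (0 0) 0) (λ.0)
  step 1: (λ.0) ((λ.0) (λ.0)) (λ.0)
  step 2: (λ.0) (λ.0) (λ.0)
  step 3: (λ.0) (λ.0)
  step 4: λ.0

Answer: normal form = λ.0  (in 4 steps)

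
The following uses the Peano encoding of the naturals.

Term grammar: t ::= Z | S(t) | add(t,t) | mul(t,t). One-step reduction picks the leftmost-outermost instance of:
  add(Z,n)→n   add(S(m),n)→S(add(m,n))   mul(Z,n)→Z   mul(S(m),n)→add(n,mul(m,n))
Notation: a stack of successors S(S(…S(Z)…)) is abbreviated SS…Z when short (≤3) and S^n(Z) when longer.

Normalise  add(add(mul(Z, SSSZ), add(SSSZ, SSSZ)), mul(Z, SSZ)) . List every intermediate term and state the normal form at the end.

Answer: normal form = S^6(Z)  (in 14 steps)

Working:
  start: add(add(mul(Z, SSSZ), add(SSSZ, SSSZ)), mul(Z, SSZ))
  [1] add(add(Z, add(SSSZ, SSSZ)), mul(Z, SSZ))
  [2] add(add(SSSZ, SSSZ), mul(Z, SSZ))
  [3] add(S(add(SSZ, SSSZ)), mul(Z, SSZ))
  [4] S(add(add(SSZ, SSSZ), mul(Z, SSZ)))
  [5] S(add(S(add(SZ, SSSZ)), mul(Z, SSZ)))
  [6] S(S(add(add(SZ, SSSZ), mul(Z, SSZ))))
  [7] S(S(add(S(add(Z, SSSZ)), mul(Z, SSZ))))
  [8] S(S(S(add(add(Z, SSSZ), mul(Z, SSZ)))))
  [9] S(S(S(add(SSSZ, mul(Z, SSZ)))))
  [10] S(S(S(S(add(SSZ, mul(Z, SSZ))))))
  [11] S(S(S(S(S(add(SZ, mul(Z, SSZ)))))))
  [12] S(S(S(S(S(S(add(Z, mul(Z, SSZ))))))))
  [13] S(S(S(S(S(S(mul(Z, SSZ)))))))
  [14] S^6(Z)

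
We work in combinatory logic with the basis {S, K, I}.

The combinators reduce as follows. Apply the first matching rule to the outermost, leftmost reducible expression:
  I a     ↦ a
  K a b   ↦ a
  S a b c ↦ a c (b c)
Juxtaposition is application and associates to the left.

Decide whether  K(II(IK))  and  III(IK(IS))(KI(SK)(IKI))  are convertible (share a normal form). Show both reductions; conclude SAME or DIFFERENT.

Term A:
  start: K(II(IK))
  [1] K(I(IK))
  [2] K(IK)
  [3] KK

Term B:
  start: III(IK(IS))(KI(SK)(IKI))
  [1] II(IK(IS))(KI(SK)(IKI))
  [2] I(IK(IS))(KI(SK)(IKI))
  [3] IK(IS)(KI(SK)(IKI))
  [4] K(IS)(KI(SK)(IKI))
  [5] IS
  [6] S

Answer: DIFFERENT — A ⇓ KK, B ⇓ S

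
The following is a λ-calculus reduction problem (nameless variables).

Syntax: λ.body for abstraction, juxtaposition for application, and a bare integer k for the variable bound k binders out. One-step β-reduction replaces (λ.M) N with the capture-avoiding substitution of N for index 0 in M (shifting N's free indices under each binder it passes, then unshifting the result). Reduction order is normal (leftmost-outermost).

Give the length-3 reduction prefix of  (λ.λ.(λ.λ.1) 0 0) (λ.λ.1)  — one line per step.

Answer: after 3 steps: λ.0

Working:
  start: (λ.λ.(λ.λ.1) 0 0) (λ.λ.1)
  →1  λ.(λ.λ.1) 0 0
  →2  λ.(λ.1) 0
  →3  λ.0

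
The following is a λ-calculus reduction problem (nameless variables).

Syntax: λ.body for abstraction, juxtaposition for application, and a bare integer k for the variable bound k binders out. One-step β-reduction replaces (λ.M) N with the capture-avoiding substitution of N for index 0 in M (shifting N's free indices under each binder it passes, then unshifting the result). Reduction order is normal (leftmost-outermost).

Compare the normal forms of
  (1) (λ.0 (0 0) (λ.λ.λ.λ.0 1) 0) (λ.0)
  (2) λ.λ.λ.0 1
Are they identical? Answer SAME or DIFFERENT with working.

Term A:
  start: (λ.0 (0 0) (λ.λ.λ.λ.0 1) 0) (λ.0)
  step 1: (λ.0) ((λ.0) (λ.0)) (λ.λ.λ.λ.0 1) (λ.0)
  step 2: (λ.0) (λ.0) (λ.λ.λ.λ.0 1) (λ.0)
  step 3: (λ.0) (λ.λ.λ.λ.0 1) (λ.0)
  step 4: (λ.λ.λ.λ.0 1) (λ.0)
  step 5: λ.λ.λ.0 1

Term B:
  start: λ.λ.λ.0 1

Answer: SAME — A ⇓ λ.λ.λ.0 1, B ⇓ λ.λ.λ.0 1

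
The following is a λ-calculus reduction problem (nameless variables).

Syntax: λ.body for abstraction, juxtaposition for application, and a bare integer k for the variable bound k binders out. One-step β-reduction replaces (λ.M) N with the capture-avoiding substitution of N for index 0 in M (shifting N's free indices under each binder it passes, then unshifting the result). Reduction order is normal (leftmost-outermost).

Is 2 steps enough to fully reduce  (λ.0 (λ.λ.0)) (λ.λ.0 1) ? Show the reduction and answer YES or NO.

  start: (λ.0 (λ.λ.0)) (λ.λ.0 1)
  →1  (λ.λ.0 1) (λ.λ.0)
  →2  λ.0 (λ.λ.0)

Answer: YES — reaches normal form λ.0 (λ.λ.0) in 2 ≤ 2 steps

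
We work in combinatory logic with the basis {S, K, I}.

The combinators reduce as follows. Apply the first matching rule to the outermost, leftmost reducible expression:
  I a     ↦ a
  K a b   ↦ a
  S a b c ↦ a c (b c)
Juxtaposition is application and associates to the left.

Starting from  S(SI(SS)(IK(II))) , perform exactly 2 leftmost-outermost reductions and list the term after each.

  start: S(SI(SS)(IK(II)))
  [1] S(I(IK(II))(SS(IK(II))))
  [2] S(IK(II)(SS(IK(II))))

Answer: after 2 steps: S(IK(II)(SS(IK(II))))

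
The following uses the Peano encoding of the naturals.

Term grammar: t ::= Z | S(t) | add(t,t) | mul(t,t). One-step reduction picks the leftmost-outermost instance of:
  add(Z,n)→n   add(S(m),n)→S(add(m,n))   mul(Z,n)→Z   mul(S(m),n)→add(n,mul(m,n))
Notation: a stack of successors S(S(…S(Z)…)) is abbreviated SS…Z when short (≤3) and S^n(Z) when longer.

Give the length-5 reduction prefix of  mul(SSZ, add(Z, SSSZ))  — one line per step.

  start: mul(SSZ, add(Z, SSSZ))
  →1  add(add(Z, SSSZ), mul(SZ, add(Z, SSSZ)))
  →2  add(SSSZ, mul(SZ, add(Z, SSSZ)))
  →3  S(add(SSZ, mul(SZ, add(Z, SSSZ))))
  →4  S(S(add(SZ, mul(SZ, add(Z, SSSZ)))))
  →5  S(S(S(add(Z, mul(SZ, add(Z, SSSZ))))))

Answer: after 5 steps: S(S(S(add(Z, mul(SZ, add(Z, SSSZ))))))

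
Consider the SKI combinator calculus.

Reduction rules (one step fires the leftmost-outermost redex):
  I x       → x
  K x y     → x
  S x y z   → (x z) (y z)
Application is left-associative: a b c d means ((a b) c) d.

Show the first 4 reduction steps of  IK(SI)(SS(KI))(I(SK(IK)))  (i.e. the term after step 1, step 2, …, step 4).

Answer: after 4 steps: SI(SKK)

Derivation:
  start: IK(SI)(SS(KI))(I(SK(IK)))
  [1] K(SI)(SS(KI))(I(SK(IK)))
  [2] SI(I(SK(IK)))
  [3] SI(SK(IK))
  [4] SI(SKK)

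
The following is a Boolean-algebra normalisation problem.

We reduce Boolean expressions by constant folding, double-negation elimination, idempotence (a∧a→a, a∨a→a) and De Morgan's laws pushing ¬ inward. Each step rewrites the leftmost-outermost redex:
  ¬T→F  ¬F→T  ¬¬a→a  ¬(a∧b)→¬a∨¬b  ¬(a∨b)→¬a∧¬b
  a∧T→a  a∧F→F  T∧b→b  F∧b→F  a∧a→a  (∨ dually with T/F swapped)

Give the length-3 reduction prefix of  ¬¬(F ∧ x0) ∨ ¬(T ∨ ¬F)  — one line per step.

Answer: after 3 steps: ¬(T ∨ ¬F)

Working:
  start: ¬¬(F ∧ x0) ∨ ¬(T ∨ ¬F)
  →1  (F ∧ x0) ∨ ¬(T ∨ ¬F)
  →2  F ∨ ¬(T ∨ ¬F)
  →3  ¬(T ∨ ¬F)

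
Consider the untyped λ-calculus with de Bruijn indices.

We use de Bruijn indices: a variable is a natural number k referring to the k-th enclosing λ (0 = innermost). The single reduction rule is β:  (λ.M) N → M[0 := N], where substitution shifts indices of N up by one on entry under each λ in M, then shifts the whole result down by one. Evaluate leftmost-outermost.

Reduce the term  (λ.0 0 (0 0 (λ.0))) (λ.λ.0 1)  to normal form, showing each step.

  start: (λ.0 0 (0 0 (λ.0))) (λ.λ.0 1)
  step 1: (λ.λ.0 1) (λ.λ.0 1) ((λ.λ.0 1) (λ.λ.0 1) (λ.0))
  step 2: (λ.0 (λ.λ.0 1)) ((λ.λ.0 1) (λ.λ.0 1) (λ.0))
  step 3: (λ.λ.0 1) (λ.λ.0 1) (λ.0) (λ.λ.0 1)
  step 4: (λ.0 (λ.λ.0 1)) (λ.0) (λ.λ.0 1)
  step 5: (λ.0) (λ.λ.0 1) (λ.λ.0 1)
  step 6: (λ.λ.0 1) (λ.λ.0 1)
  step 7: λ.0 (λ.λ.0 1)

Answer: normal form = λ.0 (λ.λ.0 1)  (in 7 steps)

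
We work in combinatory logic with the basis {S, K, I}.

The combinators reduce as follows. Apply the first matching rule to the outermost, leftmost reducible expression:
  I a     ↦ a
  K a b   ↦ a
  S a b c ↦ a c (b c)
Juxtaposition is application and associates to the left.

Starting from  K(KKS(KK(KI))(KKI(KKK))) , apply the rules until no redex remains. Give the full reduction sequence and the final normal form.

Answer: normal form = KK  (in 3 steps)

Working:
  start: K(KKS(KK(KI))(KKI(KKK)))
  [1] K(K(KK(KI))(KKI(KKK)))
  [2] K(KK(KI))
  [3] KK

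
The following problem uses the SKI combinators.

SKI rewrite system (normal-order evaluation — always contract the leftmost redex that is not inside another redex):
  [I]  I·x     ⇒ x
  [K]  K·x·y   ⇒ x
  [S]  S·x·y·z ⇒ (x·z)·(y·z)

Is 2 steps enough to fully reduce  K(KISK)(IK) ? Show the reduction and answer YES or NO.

  start: K(KISK)(IK)
  →1  KISK
  →2  IK

Answer: NO — after 2 steps the term is IK, not yet normal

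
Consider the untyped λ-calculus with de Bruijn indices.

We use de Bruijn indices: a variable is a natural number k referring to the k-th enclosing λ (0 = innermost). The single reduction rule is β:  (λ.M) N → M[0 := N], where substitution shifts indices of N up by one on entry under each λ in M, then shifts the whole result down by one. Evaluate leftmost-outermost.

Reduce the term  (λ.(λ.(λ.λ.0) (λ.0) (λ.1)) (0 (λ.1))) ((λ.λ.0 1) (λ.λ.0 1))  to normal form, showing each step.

Answer: normal form = λ.λ.0 (λ.λ.0 1)  (in 8 steps)

Reduction:
  start: (λ.(λ.(λ.λ.0) (λ.0) (λ.1)) (0 (λ.1))) ((λ.λ.0 1) (λ.λ.0 1))
  →1  (λ.(λ.λ.0) (λ.0) (λ.1)) ((λ.λ.0 1) (λ.λ.0 1) (λ.(λ.λ.0 1) (λ.λ.0 1)))
  →2  (λ.λ.0) (λ.0) (λ.(λ.λ.0 1) (λ.λ.0 1) (λ.(λ.λ.0 1) (λ.λ.0 1)))
  →3  (λ.0) (λ.(λ.λ.0 1) (λ.λ.0 1) (λ.(λ.λ.0 1) (λ.λ.0 1)))
  →4  λ.(λ.λ.0 1) (λ.λ.0 1) (λ.(λ.λ.0 1) (λ.λ.0 1))
  →5  λ.(λ.0 (λ.λ.0 1)) (λ.(λ.λ.0 1) (λ.λ.0 1))
  →6  λ.(λ.(λ.λ.0 1) (λ.λ.0 1)) (λ.λ.0 1)
  →7  λ.(λ.λ.0 1) (λ.λ.0 1)
  →8  λ.λ.0 (λ.λ.0 1)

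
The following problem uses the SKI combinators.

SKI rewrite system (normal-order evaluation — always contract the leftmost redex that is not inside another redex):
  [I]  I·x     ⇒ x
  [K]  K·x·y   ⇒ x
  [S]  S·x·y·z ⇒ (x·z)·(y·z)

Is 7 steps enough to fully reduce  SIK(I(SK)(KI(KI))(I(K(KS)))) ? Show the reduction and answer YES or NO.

Answer: YES — reaches normal form KS in 7 ≤ 7 steps

Derivation:
  start: SIK(I(SK)(KI(KI))(I(K(KS))))
  [1] I(I(SK)(KI(KI))(I(K(KS))))(K(I(SK)(KI(KI))(I(K(KS)))))
  [2] I(SK)(KI(KI))(I(K(KS)))(K(I(SK)(KI(KI))(I(K(KS)))))
  [3] SK(KI(KI))(I(K(KS)))(K(I(SK)(KI(KI))(I(K(KS)))))
  [4] K(I(K(KS)))(KI(KI)(I(K(KS))))(K(I(SK)(KI(KI))(I(K(KS)))))
  [5] I(K(KS))(K(I(SK)(KI(KI))(I(K(KS)))))
  [6] K(KS)(K(I(SK)(KI(KI))(I(K(KS)))))
  [7] KS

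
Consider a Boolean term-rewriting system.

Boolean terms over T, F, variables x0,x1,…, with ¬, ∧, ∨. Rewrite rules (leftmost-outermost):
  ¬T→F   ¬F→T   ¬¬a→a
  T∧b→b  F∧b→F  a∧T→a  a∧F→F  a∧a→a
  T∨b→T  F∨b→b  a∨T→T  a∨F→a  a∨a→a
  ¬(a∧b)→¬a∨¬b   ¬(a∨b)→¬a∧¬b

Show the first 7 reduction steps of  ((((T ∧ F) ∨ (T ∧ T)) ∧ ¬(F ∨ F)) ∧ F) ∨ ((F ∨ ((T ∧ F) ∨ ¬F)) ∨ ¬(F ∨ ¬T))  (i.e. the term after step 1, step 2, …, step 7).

Answer: after 7 steps: T

Reduction:
  start: ((((T ∧ F) ∨ (T ∧ T)) ∧ ¬(F ∨ F)) ∧ F) ∨ ((F ∨ ((T ∧ F) ∨ ¬F)) ∨ ¬(F ∨ ¬T))
  →1  F ∨ ((F ∨ ((T ∧ F) ∨ ¬F)) ∨ ¬(F ∨ ¬T))
  →2  (F ∨ ((T ∧ F) ∨ ¬F)) ∨ ¬(F ∨ ¬T)
  →3  ((T ∧ F) ∨ ¬F) ∨ ¬(F ∨ ¬T)
  →4  (F ∨ ¬F) ∨ ¬(F ∨ ¬T)
  →5  ¬F ∨ ¬(F ∨ ¬T)
  →6  T ∨ ¬(F ∨ ¬T)
  →7  T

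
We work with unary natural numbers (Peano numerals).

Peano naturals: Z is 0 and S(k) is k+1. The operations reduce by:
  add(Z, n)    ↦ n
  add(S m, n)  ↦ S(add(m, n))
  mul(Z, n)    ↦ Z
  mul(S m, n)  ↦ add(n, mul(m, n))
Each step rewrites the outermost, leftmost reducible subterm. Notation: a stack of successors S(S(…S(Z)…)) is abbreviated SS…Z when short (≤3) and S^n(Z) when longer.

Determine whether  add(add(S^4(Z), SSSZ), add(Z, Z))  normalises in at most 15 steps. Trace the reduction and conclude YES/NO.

Answer: YES — reaches normal form S^7(Z) in 14 ≤ 15 steps

Working:
  start: add(add(S^4(Z), SSSZ), add(Z, Z))
  [1] add(S(add(SSSZ, SSSZ)), add(Z, Z))
  [2] S(add(add(SSSZ, SSSZ), add(Z, Z)))
  [3] S(add(S(add(SSZ, SSSZ)), add(Z, Z)))
  [4] S(S(add(add(SSZ, SSSZ), add(Z, Z))))
  [5] S(S(add(S(add(SZ, SSSZ)), add(Z, Z))))
  [6] S(S(S(add(add(SZ, SSSZ), add(Z, Z)))))
  [7] S(S(S(add(S(add(Z, SSSZ)), add(Z, Z)))))
  [8] S(S(S(S(add(add(Z, SSSZ), add(Z, Z))))))
  [9] S(S(S(S(add(SSSZ, add(Z, Z))))))
  [10] S(S(S(S(S(add(SSZ, add(Z, Z)))))))
  [11] S(S(S(S(S(S(add(SZ, add(Z, Z))))))))
  [12] S(S(S(S(S(S(S(add(Z, add(Z, Z)))))))))
  [13] S(S(S(S(S(S(S(add(Z, Z))))))))
  [14] S^7(Z)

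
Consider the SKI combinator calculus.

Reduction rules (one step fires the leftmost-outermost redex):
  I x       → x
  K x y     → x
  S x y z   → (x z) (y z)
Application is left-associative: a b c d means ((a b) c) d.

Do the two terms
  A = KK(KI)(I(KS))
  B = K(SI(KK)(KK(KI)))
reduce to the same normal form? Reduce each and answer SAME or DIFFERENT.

Term A:
  start: KK(KI)(I(KS))
  [1] K(I(KS))
  [2] K(KS)

Term B:
  start: K(SI(KK)(KK(KI)))
  [1] K(I(KK(KI))(KK(KK(KI))))
  [2] K(KK(KI)(KK(KK(KI))))
  [3] K(K(KK(KK(KI))))
  [4] K(KK)

Answer: DIFFERENT — A ⇓ K(KS), B ⇓ K(KK)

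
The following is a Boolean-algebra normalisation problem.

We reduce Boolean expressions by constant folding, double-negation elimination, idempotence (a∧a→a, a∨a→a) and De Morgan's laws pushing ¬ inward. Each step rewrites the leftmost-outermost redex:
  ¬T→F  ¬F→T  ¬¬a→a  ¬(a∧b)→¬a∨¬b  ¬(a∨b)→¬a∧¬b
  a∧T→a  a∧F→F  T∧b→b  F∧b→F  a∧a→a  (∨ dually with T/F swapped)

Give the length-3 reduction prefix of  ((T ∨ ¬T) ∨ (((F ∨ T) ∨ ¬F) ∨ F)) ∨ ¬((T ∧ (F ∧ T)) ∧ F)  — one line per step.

Answer: after 3 steps: T

Derivation:
  start: ((T ∨ ¬T) ∨ (((F ∨ T) ∨ ¬F) ∨ F)) ∨ ¬((T ∧ (F ∧ T)) ∧ F)
  [1] (T ∨ (((F ∨ T) ∨ ¬F) ∨ F)) ∨ ¬((T ∧ (F ∧ T)) ∧ F)
  [2] T ∨ ¬((T ∧ (F ∧ T)) ∧ F)
  [3] T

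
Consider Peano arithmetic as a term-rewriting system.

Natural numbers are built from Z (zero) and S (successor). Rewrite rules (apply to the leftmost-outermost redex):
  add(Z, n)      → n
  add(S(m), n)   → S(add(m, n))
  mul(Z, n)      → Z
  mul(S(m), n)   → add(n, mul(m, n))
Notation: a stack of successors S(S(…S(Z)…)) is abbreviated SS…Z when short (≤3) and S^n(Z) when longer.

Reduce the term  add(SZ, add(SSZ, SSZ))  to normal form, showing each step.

  start: add(SZ, add(SSZ, SSZ))
  →1  S(add(Z, add(SSZ, SSZ)))
  →2  S(add(SSZ, SSZ))
  →3  S(S(add(SZ, SSZ)))
  →4  S(S(S(add(Z, SSZ))))
  →5  S^5(Z)

Answer: normal form = S^5(Z)  (in 5 steps)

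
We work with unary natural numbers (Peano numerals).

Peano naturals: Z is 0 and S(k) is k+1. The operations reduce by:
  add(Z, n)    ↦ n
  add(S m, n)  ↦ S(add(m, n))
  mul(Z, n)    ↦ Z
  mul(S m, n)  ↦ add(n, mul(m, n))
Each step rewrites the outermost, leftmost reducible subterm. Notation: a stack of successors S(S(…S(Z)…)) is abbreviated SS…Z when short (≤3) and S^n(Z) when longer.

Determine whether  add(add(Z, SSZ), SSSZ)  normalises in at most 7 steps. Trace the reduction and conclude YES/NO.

Answer: YES — reaches normal form S^5(Z) in 4 ≤ 7 steps

Reduction:
  start: add(add(Z, SSZ), SSSZ)
  step 1: add(SSZ, SSSZ)
  step 2: S(add(SZ, SSSZ))
  step 3: S(S(add(Z, SSSZ)))
  step 4: S^5(Z)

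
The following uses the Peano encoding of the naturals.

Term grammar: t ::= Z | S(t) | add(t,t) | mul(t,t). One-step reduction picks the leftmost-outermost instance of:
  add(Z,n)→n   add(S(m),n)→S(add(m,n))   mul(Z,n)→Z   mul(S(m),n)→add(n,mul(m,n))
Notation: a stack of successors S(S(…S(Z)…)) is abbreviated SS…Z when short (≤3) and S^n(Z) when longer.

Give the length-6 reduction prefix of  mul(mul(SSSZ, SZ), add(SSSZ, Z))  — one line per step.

Answer: after 6 steps: S(add(S(add(SZ, Z)), mul(add(Z, mul(SSZ, SZ)), add(SSSZ, Z))))

Derivation:
  start: mul(mul(SSSZ, SZ), add(SSSZ, Z))
  [1] mul(add(SZ, mul(SSZ, SZ)), add(SSSZ, Z))
  [2] mul(S(add(Z, mul(SSZ, SZ))), add(SSSZ, Z))
  [3] add(add(SSSZ, Z), mul(add(Z, mul(SSZ, SZ)), add(SSSZ, Z)))
  [4] add(S(add(SSZ, Z)), mul(add(Z, mul(SSZ, SZ)), add(SSSZ, Z)))
  [5] S(add(add(SSZ, Z), mul(add(Z, mul(SSZ, SZ)), add(SSSZ, Z))))
  [6] S(add(S(add(SZ, Z)), mul(add(Z, mul(SSZ, SZ)), add(SSSZ, Z))))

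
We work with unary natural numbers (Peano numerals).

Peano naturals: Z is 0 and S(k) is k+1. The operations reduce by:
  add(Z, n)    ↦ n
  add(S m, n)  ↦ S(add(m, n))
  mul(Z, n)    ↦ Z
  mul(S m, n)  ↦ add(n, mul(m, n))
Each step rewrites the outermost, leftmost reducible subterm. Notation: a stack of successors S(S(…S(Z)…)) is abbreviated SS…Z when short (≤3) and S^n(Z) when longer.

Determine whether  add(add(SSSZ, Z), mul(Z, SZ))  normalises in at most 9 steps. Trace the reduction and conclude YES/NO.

Answer: YES — reaches normal form SSSZ in 9 ≤ 9 steps

Reduction:
  start: add(add(SSSZ, Z), mul(Z, SZ))
  [1] add(S(add(SSZ, Z)), mul(Z, SZ))
  [2] S(add(add(SSZ, Z), mul(Z, SZ)))
  [3] S(add(S(add(SZ, Z)), mul(Z, SZ)))
  [4] S(S(add(add(SZ, Z), mul(Z, SZ))))
  [5] S(S(add(S(add(Z, Z)), mul(Z, SZ))))
  [6] S(S(S(add(add(Z, Z), mul(Z, SZ)))))
  [7] S(S(S(add(Z, mul(Z, SZ)))))
  [8] S(S(S(mul(Z, SZ))))
  [9] SSSZ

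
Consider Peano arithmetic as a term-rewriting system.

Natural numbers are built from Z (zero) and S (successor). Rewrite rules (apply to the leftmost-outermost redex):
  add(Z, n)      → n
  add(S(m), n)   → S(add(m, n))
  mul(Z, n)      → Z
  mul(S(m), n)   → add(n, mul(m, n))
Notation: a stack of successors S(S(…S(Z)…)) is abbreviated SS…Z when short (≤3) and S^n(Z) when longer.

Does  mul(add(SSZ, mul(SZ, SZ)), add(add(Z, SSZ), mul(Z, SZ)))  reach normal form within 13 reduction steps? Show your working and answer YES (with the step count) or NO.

  start: mul(add(SSZ, mul(SZ, SZ)), add(add(Z, SSZ), mul(Z, SZ)))
  [1] mul(S(add(SZ, mul(SZ, SZ))), add(add(Z, SSZ), mul(Z, SZ)))
  [2] add(add(add(Z, SSZ), mul(Z, SZ)), mul(add(SZ, mul(SZ, SZ)), add(add(Z, SSZ), mul(Z, SZ))))
  [3] add(add(SSZ, mul(Z, SZ)), mul(add(SZ, mul(SZ, SZ)), add(add(Z, SSZ), mul(Z, SZ))))
  [4] add(S(add(SZ, mul(Z, SZ))), mul(add(SZ, mul(SZ, SZ)), add(add(Z, SSZ), mul(Z, SZ))))
  [5] S(add(add(SZ, mul(Z, SZ)), mul(add(SZ, mul(SZ, SZ)), add(add(Z, SSZ), mul(Z, SZ)))))
  [6] S(add(S(add(Z, mul(Z, SZ))), mul(add(SZ, mul(SZ, SZ)), add(add(Z, SSZ), mul(Z, SZ)))))
  [7] S(S(add(add(Z, mul(Z, SZ)), mul(add(SZ, mul(SZ, SZ)), add(add(Z, SSZ), mul(Z, SZ))))))
  [8] S(S(add(mul(Z, SZ), mul(add(SZ, mul(SZ, SZ)), add(add(Z, SSZ), mul(Z, SZ))))))
  [9] S(S(add(Z, mul(add(SZ, mul(SZ, SZ)), add(add(Z, SSZ), mul(Z, SZ))))))
  [10] S(S(mul(add(SZ, mul(SZ, SZ)), add(add(Z, SSZ), mul(Z, SZ)))))
  [11] S(S(mul(S(add(Z, mul(SZ, SZ))), add(add(Z, SSZ), mul(Z, SZ)))))
  [12] S(S(add(add(add(Z, SSZ), mul(Z, SZ)), mul(add(Z, mul(SZ, SZ)), add(add(Z, SSZ), mul(Z, SZ))))))
  [13] S(S(add(add(SSZ, mul(Z, SZ)), mul(add(Z, mul(SZ, SZ)), add(add(Z, SSZ), mul(Z, SZ))))))

Answer: NO — after 13 steps the term is S(S(add(add(SSZ, mul(Z, SZ)), mul(add(Z, mul(SZ, SZ)), add(add(Z, SSZ), mul(Z, SZ)))))), not yet normal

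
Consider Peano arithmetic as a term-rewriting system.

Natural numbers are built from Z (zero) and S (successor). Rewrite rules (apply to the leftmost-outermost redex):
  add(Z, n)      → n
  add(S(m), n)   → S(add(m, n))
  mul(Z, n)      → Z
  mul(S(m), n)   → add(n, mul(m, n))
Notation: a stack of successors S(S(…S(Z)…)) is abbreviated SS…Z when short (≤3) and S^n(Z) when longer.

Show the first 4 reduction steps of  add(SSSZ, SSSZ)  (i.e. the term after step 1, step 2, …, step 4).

  start: add(SSSZ, SSSZ)
  [1] S(add(SSZ, SSSZ))
  [2] S(S(add(SZ, SSSZ)))
  [3] S(S(S(add(Z, SSSZ))))
  [4] S^6(Z)

Answer: after 4 steps: S^6(Z)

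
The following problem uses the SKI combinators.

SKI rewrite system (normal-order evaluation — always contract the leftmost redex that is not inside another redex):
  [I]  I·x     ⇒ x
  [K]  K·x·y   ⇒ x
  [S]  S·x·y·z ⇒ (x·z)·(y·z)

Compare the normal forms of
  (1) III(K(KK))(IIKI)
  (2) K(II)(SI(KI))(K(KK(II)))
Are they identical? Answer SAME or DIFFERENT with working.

Term A:
  start: III(K(KK))(IIKI)
  [1] II(K(KK))(IIKI)
  [2] I(K(KK))(IIKI)
  [3] K(KK)(IIKI)
  [4] KK

Term B:
  start: K(II)(SI(KI))(K(KK(II)))
  [1] II(K(KK(II)))
  [2] I(K(KK(II)))
  [3] K(KK(II))
  [4] KK

Answer: SAME — A ⇓ KK, B ⇓ KK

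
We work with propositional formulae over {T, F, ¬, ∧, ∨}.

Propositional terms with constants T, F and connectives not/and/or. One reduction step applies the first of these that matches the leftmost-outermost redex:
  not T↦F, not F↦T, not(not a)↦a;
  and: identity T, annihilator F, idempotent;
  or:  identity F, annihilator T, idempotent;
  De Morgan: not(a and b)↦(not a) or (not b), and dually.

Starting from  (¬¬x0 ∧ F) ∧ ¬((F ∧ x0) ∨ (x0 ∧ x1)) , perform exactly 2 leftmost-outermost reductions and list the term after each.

  start: (¬¬x0 ∧ F) ∧ ¬((F ∧ x0) ∨ (x0 ∧ x1))
  step 1: F ∧ ¬((F ∧ x0) ∨ (x0 ∧ x1))
  step 2: F

Answer: after 2 steps: F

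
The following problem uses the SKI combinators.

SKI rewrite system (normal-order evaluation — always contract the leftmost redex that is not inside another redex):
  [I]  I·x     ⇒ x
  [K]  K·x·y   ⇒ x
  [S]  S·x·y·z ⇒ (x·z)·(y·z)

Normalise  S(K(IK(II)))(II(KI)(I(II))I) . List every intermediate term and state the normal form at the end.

Answer: normal form = S(K(KI))I  (in 6 steps)

Working:
  start: S(K(IK(II)))(II(KI)(I(II))I)
  step 1: S(K(K(II)))(II(KI)(I(II))I)
  step 2: S(K(KI))(II(KI)(I(II))I)
  step 3: S(K(KI))(I(KI)(I(II))I)
  step 4: S(K(KI))(KI(I(II))I)
  step 5: S(K(KI))(II)
  step 6: S(K(KI))I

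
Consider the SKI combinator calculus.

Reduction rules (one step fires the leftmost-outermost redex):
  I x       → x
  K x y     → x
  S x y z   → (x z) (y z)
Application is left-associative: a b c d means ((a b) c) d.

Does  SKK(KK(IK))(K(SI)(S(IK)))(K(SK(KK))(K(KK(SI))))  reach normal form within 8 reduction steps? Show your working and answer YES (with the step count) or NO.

Answer: YES — reaches normal form SI in 5 ≤ 8 steps

Reduction:
  start: SKK(KK(IK))(K(SI)(S(IK)))(K(SK(KK))(K(KK(SI))))
  [1] K(KK(IK))(K(KK(IK)))(K(SI)(S(IK)))(K(SK(KK))(K(KK(SI))))
  [2] KK(IK)(K(SI)(S(IK)))(K(SK(KK))(K(KK(SI))))
  [3] K(K(SI)(S(IK)))(K(SK(KK))(K(KK(SI))))
  [4] K(SI)(S(IK))
  [5] SI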